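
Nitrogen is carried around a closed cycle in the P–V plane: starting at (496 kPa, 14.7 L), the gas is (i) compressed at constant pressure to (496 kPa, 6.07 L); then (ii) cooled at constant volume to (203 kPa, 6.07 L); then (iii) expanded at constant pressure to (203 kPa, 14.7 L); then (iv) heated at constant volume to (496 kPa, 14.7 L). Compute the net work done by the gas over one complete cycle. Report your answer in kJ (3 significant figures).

Constant-volume legs do no work.
W(i) = (496)(6.07 − 14.7) = -4280 J; W(iii) = (203)(14.7 − 6.07) = 1752 J.
W_net = -4280 + 1752 = -2529 J (the counter-clockwise enclosed area).

W_net ≈ -2.53 kJ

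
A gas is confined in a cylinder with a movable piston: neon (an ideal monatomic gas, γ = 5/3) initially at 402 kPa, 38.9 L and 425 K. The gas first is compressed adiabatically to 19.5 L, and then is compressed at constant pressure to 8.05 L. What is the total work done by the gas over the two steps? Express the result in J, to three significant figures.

Step 1 (adiabatic): W = (P₁V₁ − P₂V₂)/(γ−1) = (15638 − 24781)/0.667 = -13715 J.
After step 1: P = 1271 kPa, V = 19.5 L, T = 673.5 K.
Step 2 (isobaric): W = PΔV = (1271 kPa)(8.05 − 19.5 L) = -14551 J.
W_total = -13715 − 14551 = -28266 J.

W_total ≈ -28300 J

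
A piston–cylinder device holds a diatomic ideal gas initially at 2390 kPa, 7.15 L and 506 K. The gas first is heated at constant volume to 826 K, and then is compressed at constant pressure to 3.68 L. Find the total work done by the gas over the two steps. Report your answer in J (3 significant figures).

Step 1 (isochoric): W = 0 (constant volume).
After step 1: P = 3901 kPa (V unchanged).
Step 2 (isobaric): W = PΔV = (3901 kPa)(3.68 − 7.15 L) = -13538 J.
W_total = 0 − 13538 = -13538 J.

W_total ≈ -13500 J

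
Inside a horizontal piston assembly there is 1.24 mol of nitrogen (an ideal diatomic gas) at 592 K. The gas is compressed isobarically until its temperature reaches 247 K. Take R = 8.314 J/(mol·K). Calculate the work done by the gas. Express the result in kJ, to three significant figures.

Isobaric: W = P ΔV = nR ΔT.
W = (1.24)(8.314)(247 − 592) = -3557 J.

W ≈ -3.56 kJ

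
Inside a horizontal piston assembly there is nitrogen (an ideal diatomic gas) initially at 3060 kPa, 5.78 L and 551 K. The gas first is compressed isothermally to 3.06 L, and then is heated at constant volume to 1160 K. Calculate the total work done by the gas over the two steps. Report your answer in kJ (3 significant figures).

Step 1 (isothermal): W = P₁V₁ ln(V₂/V₁) = (17687) ln(3.06/5.78) = -11249 J.
Step 2 (isochoric): W = 0 (constant volume).
W_total = -11249 + 0 = -11249 J.

W_total ≈ -11.2 kJ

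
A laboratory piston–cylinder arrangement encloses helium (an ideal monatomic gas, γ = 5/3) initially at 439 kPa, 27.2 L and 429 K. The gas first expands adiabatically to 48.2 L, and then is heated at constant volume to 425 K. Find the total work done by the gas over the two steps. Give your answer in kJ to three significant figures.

W_total ≈ 5.68 kJ

Step 1 (adiabatic): W = (P₁V₁ − P₂V₂)/(γ−1) = (11941 − 8154)/0.667 = 5680 J.
Step 2 (isochoric): W = 0 (constant volume).
W_total = 5680 + 0 = 5680 J.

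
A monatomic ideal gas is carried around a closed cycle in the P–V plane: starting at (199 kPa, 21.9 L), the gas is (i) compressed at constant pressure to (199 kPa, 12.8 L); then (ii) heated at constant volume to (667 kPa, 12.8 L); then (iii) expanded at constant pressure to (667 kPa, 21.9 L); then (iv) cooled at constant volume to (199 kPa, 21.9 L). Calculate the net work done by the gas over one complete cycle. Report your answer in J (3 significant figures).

W_net ≈ 4260 J

Constant-volume legs do no work.
W(i) = (199)(12.8 − 21.9) = -1811 J; W(iii) = (667)(21.9 − 12.8) = 6070 J.
W_net = -1811 + 6070 = 4259 J (the clockwise enclosed area).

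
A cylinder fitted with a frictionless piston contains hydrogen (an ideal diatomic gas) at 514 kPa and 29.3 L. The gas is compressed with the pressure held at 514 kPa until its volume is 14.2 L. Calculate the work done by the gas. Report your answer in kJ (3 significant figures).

Isobaric: W = P ΔV.
W = (514 kPa)(14.2 − 29.3 L) = (514)(-15.1) = -7761 J.

W ≈ -7.76 kJ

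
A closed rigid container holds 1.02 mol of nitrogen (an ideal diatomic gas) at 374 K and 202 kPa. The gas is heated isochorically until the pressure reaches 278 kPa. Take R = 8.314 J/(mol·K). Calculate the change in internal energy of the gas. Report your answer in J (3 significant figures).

Constant volume ⇒ W = 0, so Q = ΔU = nCᵥΔT with Cᵥ = 5R/2 = 20.79 J/(mol·K).
At constant V, T₂/T₁ = P₂/P₁ ⇒ ΔT = T₁(P₂/P₁ − 1) = 374·(278/202 − 1) = 140.7 K.
ΔU = (1.02)(20.79)(140.7) = 2983 J.

ΔU ≈ 2980 J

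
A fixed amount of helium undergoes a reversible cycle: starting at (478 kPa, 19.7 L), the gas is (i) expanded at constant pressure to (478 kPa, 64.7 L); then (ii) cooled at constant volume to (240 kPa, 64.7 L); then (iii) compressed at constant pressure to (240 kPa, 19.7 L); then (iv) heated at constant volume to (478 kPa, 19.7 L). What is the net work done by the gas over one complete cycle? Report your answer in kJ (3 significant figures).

Constant-volume legs do no work.
W(i) = (478)(64.7 − 19.7) = 21510 J; W(iii) = (240)(19.7 − 64.7) = -10800 J.
W_net = 21510 − 10800 = 10710 J (the clockwise enclosed area).

W_net ≈ 10.7 kJ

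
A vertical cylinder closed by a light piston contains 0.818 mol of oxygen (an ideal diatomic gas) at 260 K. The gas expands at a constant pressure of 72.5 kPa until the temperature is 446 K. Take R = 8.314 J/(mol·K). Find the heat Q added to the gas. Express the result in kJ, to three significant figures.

Q ≈ 4.43 kJ

Isobaric: W = nRΔT = (0.818)(8.314)(186) = 1265 J.
ΔU = nCᵥΔT with Cᵥ = 5R/2: ΔU = (0.818)(20.79)(186) = 3162 J.
Q = ΔU + W = 3162 + 1265 = 4427 J.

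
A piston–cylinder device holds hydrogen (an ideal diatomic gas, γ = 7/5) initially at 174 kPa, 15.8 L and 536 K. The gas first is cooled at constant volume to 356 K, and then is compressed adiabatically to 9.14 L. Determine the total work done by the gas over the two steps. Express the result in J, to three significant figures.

Step 1 (isochoric): W = 0 (constant volume).
After step 1: P = 115.6 kPa (V unchanged).
Step 2 (adiabatic): W = (P₁V₁ − P₂V₂)/(γ−1) = (1826 − 2273)/0.4 = -1117 J.
W_total = 0 − 1117 = -1117 J.

W_total ≈ -1120 J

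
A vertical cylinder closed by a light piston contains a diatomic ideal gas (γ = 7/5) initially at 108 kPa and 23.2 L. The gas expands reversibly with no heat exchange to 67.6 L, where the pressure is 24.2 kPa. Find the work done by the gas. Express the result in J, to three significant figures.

W ≈ 2170 J

Adiabatic: W = (P₁V₁ − P₂V₂)/(γ − 1) with γ = 7/5.
P₁V₁ = 2506 J, P₂V₂ = 1636 J.
W = (2506 − 1636) / 0.4 = 2174 J.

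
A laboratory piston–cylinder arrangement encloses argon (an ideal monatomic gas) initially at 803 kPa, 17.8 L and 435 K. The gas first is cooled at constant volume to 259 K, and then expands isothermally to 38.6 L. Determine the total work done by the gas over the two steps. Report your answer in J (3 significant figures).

W_total ≈ 6590 J

Step 1 (isochoric): W = 0 (constant volume).
After step 1: P = 478.1 kPa (V unchanged).
Step 2 (isothermal): W = P₁V₁ ln(V₂/V₁) = (8510) ln(38.6/17.8) = 6587 J.
W_total = 0 + 6587 = 6587 J.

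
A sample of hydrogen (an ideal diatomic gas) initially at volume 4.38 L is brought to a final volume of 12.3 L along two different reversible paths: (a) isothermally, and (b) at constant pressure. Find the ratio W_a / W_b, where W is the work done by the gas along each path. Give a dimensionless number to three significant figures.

W_a / W_b ≈ 0.571

Path (a) isothermal: W = P₁V₁ ln(V₂/V₁) → W_a/(P₁V₁) = 1.033.
Path (b) isobaric: W = P₁(V₂ − V₁) → W_b/(P₁V₁) = 1.808.
W_a / W_b = 1.033 / 1.808 = 0.571.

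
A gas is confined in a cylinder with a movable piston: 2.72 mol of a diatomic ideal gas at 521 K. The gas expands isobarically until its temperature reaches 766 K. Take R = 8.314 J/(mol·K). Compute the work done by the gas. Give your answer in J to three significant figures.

Isobaric: W = P ΔV = nR ΔT.
W = (2.72)(8.314)(766 − 521) = 5540 J.

W ≈ 5540 J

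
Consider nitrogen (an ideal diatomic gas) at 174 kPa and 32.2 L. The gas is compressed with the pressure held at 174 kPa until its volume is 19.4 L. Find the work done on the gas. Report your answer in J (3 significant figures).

W ≈ 2230 J

Isobaric: W = P ΔV.
W = (174 kPa)(19.4 − 32.2 L) = (174)(-12.8) = -2227 J.
Work on gas = −W_by = 2227 J.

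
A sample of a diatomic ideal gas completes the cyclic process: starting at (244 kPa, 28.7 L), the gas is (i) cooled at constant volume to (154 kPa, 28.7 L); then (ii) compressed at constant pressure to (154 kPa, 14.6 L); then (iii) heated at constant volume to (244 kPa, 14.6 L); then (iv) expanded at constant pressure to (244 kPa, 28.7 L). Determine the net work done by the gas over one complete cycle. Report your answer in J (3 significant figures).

Constant-volume legs do no work.
W(ii) = (154)(14.6 − 28.7) = -2171 J; W(iv) = (244)(28.7 − 14.6) = 3440 J.
W_net = -2171 + 3440 = 1269 J (the clockwise enclosed area).

W_net ≈ 1270 J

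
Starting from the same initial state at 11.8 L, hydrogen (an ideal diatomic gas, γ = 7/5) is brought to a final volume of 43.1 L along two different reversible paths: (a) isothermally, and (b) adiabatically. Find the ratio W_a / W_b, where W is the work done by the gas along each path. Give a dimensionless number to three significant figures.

W_a / W_b ≈ 1.28

Path (a) isothermal: W = P₁V₁ ln(V₂/V₁) → W_a/(P₁V₁) = 1.295.
Path (b) adiabatic: W = P₁V₁(1 − (V₁/V₂)^(γ−1))/(γ−1) → W_b/(P₁V₁) = 1.011.
W_a / W_b = 1.295 / 1.011 = 1.281.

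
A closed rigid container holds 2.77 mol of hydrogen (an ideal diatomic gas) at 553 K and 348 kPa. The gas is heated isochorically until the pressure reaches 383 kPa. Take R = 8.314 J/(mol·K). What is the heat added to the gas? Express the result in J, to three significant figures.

Constant volume ⇒ W = 0, so Q = ΔU = nCᵥΔT with Cᵥ = 5R/2 = 20.79 J/(mol·K).
At constant V, T₂/T₁ = P₂/P₁ ⇒ ΔT = T₁(P₂/P₁ − 1) = 553·(383/348 − 1) = 55.62 K.
ΔU = (2.77)(20.79)(55.62) = 3202 J.

Q ≈ 3200 J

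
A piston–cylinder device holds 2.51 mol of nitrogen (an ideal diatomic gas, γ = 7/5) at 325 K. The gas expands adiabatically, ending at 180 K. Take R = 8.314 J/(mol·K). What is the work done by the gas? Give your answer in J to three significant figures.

Adiabatic ⇒ Q = 0, so W_by = −ΔU = nCᵥ(T₁ − T₂).
Cᵥ = 5R/2 = 20.79 J/(mol·K).
W = (2.51)(20.79)(325 − 180) = 7565 J.

W ≈ 7560 J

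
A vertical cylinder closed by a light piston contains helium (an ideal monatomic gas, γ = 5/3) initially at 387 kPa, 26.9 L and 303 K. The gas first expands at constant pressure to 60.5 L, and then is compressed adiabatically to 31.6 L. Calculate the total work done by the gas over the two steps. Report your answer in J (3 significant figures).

W_total ≈ -6030 J

Step 1 (isobaric): W = PΔV = (387 kPa)(60.5 − 26.9 L) = 13003 J.
After step 1: P = 387 kPa, V = 60.5 L, T = 681.5 K.
Step 2 (adiabatic): W = (P₁V₁ − P₂V₂)/(γ−1) = (23414 − 36100)/0.667 = -19030 J.
W_total = 13003 − 19030 = -6027 J.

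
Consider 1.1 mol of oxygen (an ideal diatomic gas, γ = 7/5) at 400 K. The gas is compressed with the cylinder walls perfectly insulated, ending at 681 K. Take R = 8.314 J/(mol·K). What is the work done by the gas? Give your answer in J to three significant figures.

W ≈ -6420 J

Adiabatic ⇒ Q = 0, so W_by = −ΔU = nCᵥ(T₁ − T₂).
Cᵥ = 5R/2 = 20.79 J/(mol·K).
W = (1.1)(20.79)(400 − 681) = -6425 J.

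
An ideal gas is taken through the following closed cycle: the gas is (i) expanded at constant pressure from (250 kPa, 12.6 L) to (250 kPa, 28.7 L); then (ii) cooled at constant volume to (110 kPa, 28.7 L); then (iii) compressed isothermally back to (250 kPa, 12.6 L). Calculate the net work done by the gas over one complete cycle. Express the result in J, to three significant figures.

Leg (i): W = PΔV = (250)(28.7 − 12.6) = 4025 J.
Leg (ii): W = 0.
Leg (iii): W = PᵢVᵢ ln(V_f/Vᵢ) = (3157) ln(12.6/28.7) = -2599 J.
W_net = 4025 − 2599 = 1426 J.

W_net ≈ 1430 J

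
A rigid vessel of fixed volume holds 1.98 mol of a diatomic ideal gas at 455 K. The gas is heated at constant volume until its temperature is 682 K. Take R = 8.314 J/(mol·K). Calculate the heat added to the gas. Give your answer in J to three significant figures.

Q ≈ 9340 J

Constant volume ⇒ W = 0, so Q = ΔU = nCᵥΔT with Cᵥ = 5R/2 = 20.79 J/(mol·K).
ΔU = (1.98)(20.79)(682 − 455) = 9342 J.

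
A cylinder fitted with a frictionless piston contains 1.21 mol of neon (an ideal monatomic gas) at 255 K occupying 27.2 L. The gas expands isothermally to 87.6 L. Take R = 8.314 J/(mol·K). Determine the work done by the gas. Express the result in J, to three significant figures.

Isothermal: W = nRT ln(V₂/V₁).
W = (1.21)(8.314)(255) × ln(87.6/27.2)
  = 2565 × 1.17
W_by_gas = 3000 J.

W ≈ 3000 J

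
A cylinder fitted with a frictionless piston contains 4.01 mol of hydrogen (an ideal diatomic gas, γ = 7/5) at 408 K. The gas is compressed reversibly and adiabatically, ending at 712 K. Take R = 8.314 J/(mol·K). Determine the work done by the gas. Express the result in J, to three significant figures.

W ≈ -25300 J

Adiabatic ⇒ Q = 0, so W_by = −ΔU = nCᵥ(T₁ − T₂).
Cᵥ = 5R/2 = 20.79 J/(mol·K).
W = (4.01)(20.79)(408 − 712) = -25338 J.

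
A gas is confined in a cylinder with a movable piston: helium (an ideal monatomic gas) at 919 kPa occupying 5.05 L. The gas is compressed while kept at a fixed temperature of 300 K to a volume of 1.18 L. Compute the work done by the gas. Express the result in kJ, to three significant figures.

Isothermal: W = nRT ln(V₂/V₁) = P₁V₁ ln(V₂/V₁).
P₁V₁ = (919 kPa)(5.05 L) = 4641 J.
W = 4641 × ln(1.18/5.05) = 4641 × -1.454
W_by_gas = -6747 J.

W ≈ -6.75 kJ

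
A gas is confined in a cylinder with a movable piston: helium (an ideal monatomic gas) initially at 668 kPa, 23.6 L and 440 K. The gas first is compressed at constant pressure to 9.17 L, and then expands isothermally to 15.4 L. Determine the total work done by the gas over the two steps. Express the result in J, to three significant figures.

Step 1 (isobaric): W = PΔV = (668 kPa)(9.17 − 23.6 L) = -9639 J.
After step 1: P = 668 kPa, V = 9.17 L, T = 171 K.
Step 2 (isothermal): W = P₁V₁ ln(V₂/V₁) = (6126) ln(15.4/9.17) = 3176 J.
W_total = -9639 + 3176 = -6464 J.

W_total ≈ -6460 J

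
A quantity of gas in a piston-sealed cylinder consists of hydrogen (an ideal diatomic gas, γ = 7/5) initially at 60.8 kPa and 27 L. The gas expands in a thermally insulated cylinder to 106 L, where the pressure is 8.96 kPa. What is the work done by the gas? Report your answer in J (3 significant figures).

W ≈ 1730 J

Adiabatic: W = (P₁V₁ − P₂V₂)/(γ − 1) with γ = 7/5.
P₁V₁ = 1642 J, P₂V₂ = 949.8 J.
W = (1642 − 949.8) / 0.4 = 1730 J.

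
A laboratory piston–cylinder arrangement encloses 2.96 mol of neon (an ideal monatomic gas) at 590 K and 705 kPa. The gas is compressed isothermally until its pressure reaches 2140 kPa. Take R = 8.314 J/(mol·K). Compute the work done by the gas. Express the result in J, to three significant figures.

W ≈ -16100 J

Isothermal process: W = nRT ln(V₂/V₁) = nRT ln(P₁/P₂).
W = (2.96)(8.314)(590) × ln(705/2140)
  = 14520 × ln(0.3294) = 14520 × -1.11
W_by_gas = -16122 J.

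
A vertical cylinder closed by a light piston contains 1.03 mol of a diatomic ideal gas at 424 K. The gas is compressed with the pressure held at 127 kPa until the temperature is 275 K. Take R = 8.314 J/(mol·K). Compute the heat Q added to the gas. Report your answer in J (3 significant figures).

Q ≈ -4470 J

Isobaric: W = nRΔT = (1.03)(8.314)(-149) = -1276 J.
ΔU = nCᵥΔT with Cᵥ = 5R/2: ΔU = (1.03)(20.79)(-149) = -3190 J.
Q = ΔU + W = -3190 − 1276 = -4466 J.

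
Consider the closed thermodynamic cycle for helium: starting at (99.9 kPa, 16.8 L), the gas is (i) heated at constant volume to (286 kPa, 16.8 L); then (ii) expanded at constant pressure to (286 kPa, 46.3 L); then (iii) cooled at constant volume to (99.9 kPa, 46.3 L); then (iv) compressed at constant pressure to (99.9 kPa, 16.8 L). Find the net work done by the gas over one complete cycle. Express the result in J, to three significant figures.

W_net ≈ 5490 J

Constant-volume legs do no work.
W(ii) = (286)(46.3 − 16.8) = 8437 J; W(iv) = (99.9)(16.8 − 46.3) = -2947 J.
W_net = 8437 − 2947 = 5490 J (the clockwise enclosed area).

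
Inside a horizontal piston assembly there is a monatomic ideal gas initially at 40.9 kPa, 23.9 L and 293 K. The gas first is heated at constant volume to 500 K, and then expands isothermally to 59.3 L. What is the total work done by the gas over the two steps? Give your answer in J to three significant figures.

Step 1 (isochoric): W = 0 (constant volume).
After step 1: P = 69.8 kPa (V unchanged).
Step 2 (isothermal): W = P₁V₁ ln(V₂/V₁) = (1668) ln(59.3/23.9) = 1516 J.
W_total = 0 + 1516 = 1516 J.

W_total ≈ 1520 J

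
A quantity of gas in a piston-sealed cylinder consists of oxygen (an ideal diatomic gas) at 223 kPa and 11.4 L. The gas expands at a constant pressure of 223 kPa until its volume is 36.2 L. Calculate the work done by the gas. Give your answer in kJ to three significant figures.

W ≈ 5.53 kJ

Isobaric: W = P ΔV.
W = (223 kPa)(36.2 − 11.4 L) = (223)(24.8) = 5530 J.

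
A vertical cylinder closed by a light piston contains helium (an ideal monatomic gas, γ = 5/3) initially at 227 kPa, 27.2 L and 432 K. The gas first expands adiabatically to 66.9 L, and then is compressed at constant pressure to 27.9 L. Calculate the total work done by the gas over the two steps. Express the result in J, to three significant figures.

W_total ≈ 2200 J

Step 1 (adiabatic): W = (P₁V₁ − P₂V₂)/(γ−1) = (6174 − 3389)/0.667 = 4179 J.
After step 1: P = 50.65 kPa, V = 66.9 L, T = 237.1 K.
Step 2 (isobaric): W = PΔV = (50.65 kPa)(27.9 − 66.9 L) = -1975 J.
W_total = 4179 − 1975 = 2203 J.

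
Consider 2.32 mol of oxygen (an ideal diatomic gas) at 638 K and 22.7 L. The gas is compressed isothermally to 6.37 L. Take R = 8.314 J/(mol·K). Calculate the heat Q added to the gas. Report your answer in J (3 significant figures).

Q ≈ -15600 J

Isothermal ⇒ ΔU = 0, so Q = W = nRT ln(V₂/V₁).
Q = (2.32)(8.314)(638) ln(6.37/22.7) = 12306 × -1.271 = -15638 J.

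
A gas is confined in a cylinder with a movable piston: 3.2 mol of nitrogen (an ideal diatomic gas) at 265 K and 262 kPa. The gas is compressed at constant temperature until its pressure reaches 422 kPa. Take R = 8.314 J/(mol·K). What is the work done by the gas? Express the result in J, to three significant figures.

W ≈ -3360 J

Isothermal process: W = nRT ln(V₂/V₁) = nRT ln(P₁/P₂).
W = (3.2)(8.314)(265) × ln(262/422)
  = 7050 × ln(0.6209) = 7050 × -0.4767
W_by_gas = -3361 J.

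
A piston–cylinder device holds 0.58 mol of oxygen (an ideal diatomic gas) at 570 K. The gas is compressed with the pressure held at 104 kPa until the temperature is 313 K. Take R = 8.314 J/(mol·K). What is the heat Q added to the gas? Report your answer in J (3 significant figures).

Isobaric: W = nRΔT = (0.58)(8.314)(-257) = -1239 J.
ΔU = nCᵥΔT with Cᵥ = 5R/2: ΔU = (0.58)(20.79)(-257) = -3098 J.
Q = ΔU + W = -3098 − 1239 = -4337 J.

Q ≈ -4340 J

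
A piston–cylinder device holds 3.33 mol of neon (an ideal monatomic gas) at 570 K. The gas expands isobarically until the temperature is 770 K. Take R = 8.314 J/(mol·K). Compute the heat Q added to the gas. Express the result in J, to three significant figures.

Q ≈ 13800 J

Isobaric: W = nRΔT = (3.33)(8.314)(200) = 5537 J.
ΔU = nCᵥΔT with Cᵥ = 3R/2: ΔU = (3.33)(12.47)(200) = 8306 J.
Q = ΔU + W = 8306 + 5537 = 13843 J.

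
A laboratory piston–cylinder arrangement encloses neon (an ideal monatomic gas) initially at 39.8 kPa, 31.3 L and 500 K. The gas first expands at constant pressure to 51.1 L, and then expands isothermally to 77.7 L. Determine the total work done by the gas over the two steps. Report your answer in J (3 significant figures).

Step 1 (isobaric): W = PΔV = (39.8 kPa)(51.1 − 31.3 L) = 788 J.
After step 1: P = 39.8 kPa, V = 51.1 L, T = 816.3 K.
Step 2 (isothermal): W = P₁V₁ ln(V₂/V₁) = (2034) ln(77.7/51.1) = 852.3 J.
W_total = 788 + 852.3 = 1640 J.

W_total ≈ 1640 J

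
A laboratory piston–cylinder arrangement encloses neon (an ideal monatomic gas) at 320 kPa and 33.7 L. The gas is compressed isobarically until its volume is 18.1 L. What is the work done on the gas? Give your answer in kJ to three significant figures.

Isobaric: W = P ΔV.
W = (320 kPa)(18.1 − 33.7 L) = (320)(-15.6) = -4992 J.
Work on gas = −W_by = 4992 J.

W ≈ 4.99 kJ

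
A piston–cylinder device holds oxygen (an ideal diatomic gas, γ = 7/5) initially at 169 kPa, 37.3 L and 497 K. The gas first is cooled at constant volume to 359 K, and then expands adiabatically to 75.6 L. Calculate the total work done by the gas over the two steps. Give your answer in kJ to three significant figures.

W_total ≈ 2.80 kJ

Step 1 (isochoric): W = 0 (constant volume).
After step 1: P = 122.1 kPa (V unchanged).
Step 2 (adiabatic): W = (P₁V₁ − P₂V₂)/(γ−1) = (4553 − 3432)/0.4 = 2802 J.
W_total = 0 + 2802 = 2802 J.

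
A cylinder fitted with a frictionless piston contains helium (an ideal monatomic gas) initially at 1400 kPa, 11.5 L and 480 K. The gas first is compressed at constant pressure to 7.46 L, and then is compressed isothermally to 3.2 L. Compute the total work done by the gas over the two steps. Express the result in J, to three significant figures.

W_total ≈ -14500 J

Step 1 (isobaric): W = PΔV = (1400 kPa)(7.46 − 11.5 L) = -5656 J.
After step 1: P = 1400 kPa, V = 7.46 L, T = 311.4 K.
Step 2 (isothermal): W = P₁V₁ ln(V₂/V₁) = (10444) ln(3.2/7.46) = -8840 J.
W_total = -5656 − 8840 = -14496 J.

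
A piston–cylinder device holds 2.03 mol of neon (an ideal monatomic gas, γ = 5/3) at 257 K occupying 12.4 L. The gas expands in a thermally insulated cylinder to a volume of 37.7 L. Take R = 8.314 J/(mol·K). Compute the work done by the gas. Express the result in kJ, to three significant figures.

W ≈ 3.41 kJ

Adiabatic: TV^(γ−1) = const with γ = 5/3.
T₂ = T₁ (V₁/V₂)^(γ−1) = 257 × (12.4/37.7)^0.667 = 257 × 0.4765 = 122.5 K.
W_by = nCᵥ(T₁ − T₂) = (2.03)(12.47)(257 − 122.5) = 3406 J.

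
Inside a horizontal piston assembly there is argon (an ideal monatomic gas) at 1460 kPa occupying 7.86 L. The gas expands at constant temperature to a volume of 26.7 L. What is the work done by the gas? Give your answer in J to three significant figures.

W ≈ 14000 J

Isothermal: W = nRT ln(V₂/V₁) = P₁V₁ ln(V₂/V₁).
P₁V₁ = (1460 kPa)(7.86 L) = 11476 J.
W = 11476 × ln(26.7/7.86) = 11476 × 1.223
W_by_gas = 14033 J.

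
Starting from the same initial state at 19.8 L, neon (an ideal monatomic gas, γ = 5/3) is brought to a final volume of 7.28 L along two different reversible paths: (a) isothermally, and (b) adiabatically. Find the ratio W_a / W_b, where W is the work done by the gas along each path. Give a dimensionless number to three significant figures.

Path (a) isothermal: W = P₁V₁ ln(V₂/V₁) → W_a/(P₁V₁) = -1.001.
Path (b) adiabatic: W = P₁V₁(1 − (V₁/V₂)^(γ−1))/(γ−1) → W_b/(P₁V₁) = -1.423.
W_a / W_b = -1.001 / -1.423 = 0.7033.

W_a / W_b ≈ 0.703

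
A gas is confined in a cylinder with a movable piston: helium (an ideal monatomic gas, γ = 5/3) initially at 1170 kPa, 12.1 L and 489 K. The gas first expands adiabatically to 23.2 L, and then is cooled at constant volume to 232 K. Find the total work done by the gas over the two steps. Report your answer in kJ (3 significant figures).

W_total ≈ 7.48 kJ

Step 1 (adiabatic): W = (P₁V₁ − P₂V₂)/(γ−1) = (14157 − 9173)/0.667 = 7476 J.
Step 2 (isochoric): W = 0 (constant volume).
W_total = 7476 + 0 = 7476 J.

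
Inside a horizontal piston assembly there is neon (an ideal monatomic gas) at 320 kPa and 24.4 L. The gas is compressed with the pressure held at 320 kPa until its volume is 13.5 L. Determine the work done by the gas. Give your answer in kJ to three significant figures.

Isobaric: W = P ΔV.
W = (320 kPa)(13.5 − 24.4 L) = (320)(-10.9) = -3488 J.

W ≈ -3.49 kJ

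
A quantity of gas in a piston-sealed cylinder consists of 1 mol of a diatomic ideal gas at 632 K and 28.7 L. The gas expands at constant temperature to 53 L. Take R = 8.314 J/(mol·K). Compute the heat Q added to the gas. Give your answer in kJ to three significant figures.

Isothermal ⇒ ΔU = 0, so Q = W = nRT ln(V₂/V₁).
Q = (1)(8.314)(632) ln(53/28.7) = 5254 × 0.6134 = 3223 J.

Q ≈ 3.22 kJ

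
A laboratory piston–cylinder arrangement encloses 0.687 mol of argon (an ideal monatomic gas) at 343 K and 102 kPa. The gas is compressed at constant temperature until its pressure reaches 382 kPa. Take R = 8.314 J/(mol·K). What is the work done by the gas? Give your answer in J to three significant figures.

Isothermal process: W = nRT ln(V₂/V₁) = nRT ln(P₁/P₂).
W = (0.687)(8.314)(343) × ln(102/382)
  = 1959 × ln(0.267) = 1959 × -1.32
W_by_gas = -2587 J.

W ≈ -2590 J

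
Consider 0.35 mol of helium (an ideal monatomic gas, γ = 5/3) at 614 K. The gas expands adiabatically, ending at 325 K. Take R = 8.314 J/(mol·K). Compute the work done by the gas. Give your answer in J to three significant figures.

W ≈ 1260 J

Adiabatic ⇒ Q = 0, so W_by = −ΔU = nCᵥ(T₁ − T₂).
Cᵥ = 3R/2 = 12.47 J/(mol·K).
W = (0.35)(12.47)(614 − 325) = 1261 J.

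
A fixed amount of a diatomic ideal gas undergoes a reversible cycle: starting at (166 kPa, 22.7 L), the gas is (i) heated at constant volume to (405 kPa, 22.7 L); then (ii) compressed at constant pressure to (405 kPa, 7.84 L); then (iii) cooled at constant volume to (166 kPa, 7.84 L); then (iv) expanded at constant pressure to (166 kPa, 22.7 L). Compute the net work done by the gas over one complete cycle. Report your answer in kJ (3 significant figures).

Constant-volume legs do no work.
W(ii) = (405)(7.84 − 22.7) = -6018 J; W(iv) = (166)(22.7 − 7.84) = 2467 J.
W_net = -6018 + 2467 = -3552 J (the counter-clockwise enclosed area).

W_net ≈ -3.55 kJ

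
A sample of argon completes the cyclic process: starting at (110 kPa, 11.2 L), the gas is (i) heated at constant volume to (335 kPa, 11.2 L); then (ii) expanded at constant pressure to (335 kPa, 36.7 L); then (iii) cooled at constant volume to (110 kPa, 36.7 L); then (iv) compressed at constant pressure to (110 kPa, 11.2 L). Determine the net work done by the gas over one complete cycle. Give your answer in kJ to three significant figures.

Constant-volume legs do no work.
W(ii) = (335)(36.7 − 11.2) = 8543 J; W(iv) = (110)(11.2 − 36.7) = -2805 J.
W_net = 8543 − 2805 = 5738 J (the clockwise enclosed area).

W_net ≈ 5.74 kJ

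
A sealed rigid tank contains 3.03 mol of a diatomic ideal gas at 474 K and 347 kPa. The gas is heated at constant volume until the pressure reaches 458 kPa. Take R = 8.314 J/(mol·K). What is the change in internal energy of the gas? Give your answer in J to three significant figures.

Constant volume ⇒ W = 0, so Q = ΔU = nCᵥΔT with Cᵥ = 5R/2 = 20.79 J/(mol·K).
At constant V, T₂/T₁ = P₂/P₁ ⇒ ΔT = T₁(P₂/P₁ − 1) = 474·(458/347 − 1) = 151.6 K.
ΔU = (3.03)(20.79)(151.6) = 9549 J.

ΔU ≈ 9550 J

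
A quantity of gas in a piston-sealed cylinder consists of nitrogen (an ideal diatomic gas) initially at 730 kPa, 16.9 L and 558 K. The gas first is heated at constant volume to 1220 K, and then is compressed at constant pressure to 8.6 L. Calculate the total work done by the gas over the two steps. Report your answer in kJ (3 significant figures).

Step 1 (isochoric): W = 0 (constant volume).
After step 1: P = 1596 kPa (V unchanged).
Step 2 (isobaric): W = PΔV = (1596 kPa)(8.6 − 16.9 L) = -13247 J.
W_total = 0 − 13247 = -13247 J.

W_total ≈ -13.2 kJ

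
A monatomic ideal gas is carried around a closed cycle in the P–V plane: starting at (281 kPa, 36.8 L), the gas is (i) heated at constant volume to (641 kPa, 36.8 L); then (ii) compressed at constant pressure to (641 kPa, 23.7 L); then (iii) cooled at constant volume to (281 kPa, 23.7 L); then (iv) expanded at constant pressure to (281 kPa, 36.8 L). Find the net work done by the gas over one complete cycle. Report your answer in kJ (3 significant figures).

W_net ≈ -4.72 kJ

Constant-volume legs do no work.
W(ii) = (641)(23.7 − 36.8) = -8397 J; W(iv) = (281)(36.8 − 23.7) = 3681 J.
W_net = -8397 + 3681 = -4716 J (the counter-clockwise enclosed area).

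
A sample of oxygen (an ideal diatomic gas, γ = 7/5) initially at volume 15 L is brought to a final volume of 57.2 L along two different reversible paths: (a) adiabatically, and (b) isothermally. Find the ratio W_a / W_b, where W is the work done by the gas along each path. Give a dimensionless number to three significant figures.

Path (a) adiabatic: W = P₁V₁(1 − (V₁/V₂)^(γ−1))/(γ−1) → W_a/(P₁V₁) = 1.036.
Path (b) isothermal: W = P₁V₁ ln(V₂/V₁) → W_b/(P₁V₁) = 1.339.
W_a / W_b = 1.036 / 1.339 = 0.7743.

W_a / W_b ≈ 0.774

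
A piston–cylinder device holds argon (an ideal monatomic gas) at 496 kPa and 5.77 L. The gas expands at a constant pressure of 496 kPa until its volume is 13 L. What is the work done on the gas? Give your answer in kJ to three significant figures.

Isobaric: W = P ΔV.
W = (496 kPa)(13 − 5.77 L) = (496)(7.23) = 3586 J.
Work on gas = −W_by = -3586 J.

W ≈ -3.59 kJ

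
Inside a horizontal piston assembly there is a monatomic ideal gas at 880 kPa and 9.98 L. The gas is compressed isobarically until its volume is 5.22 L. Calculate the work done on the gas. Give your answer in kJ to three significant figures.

W ≈ 4.19 kJ

Isobaric: W = P ΔV.
W = (880 kPa)(5.22 − 9.98 L) = (880)(-4.76) = -4189 J.
Work on gas = −W_by = 4189 J.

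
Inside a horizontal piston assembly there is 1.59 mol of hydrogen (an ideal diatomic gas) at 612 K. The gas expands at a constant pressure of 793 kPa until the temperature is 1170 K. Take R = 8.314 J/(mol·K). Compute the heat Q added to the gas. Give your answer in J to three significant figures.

Isobaric: W = nRΔT = (1.59)(8.314)(558) = 7376 J.
ΔU = nCᵥΔT with Cᵥ = 5R/2: ΔU = (1.59)(20.79)(558) = 18441 J.
Q = ΔU + W = 18441 + 7376 = 25817 J.

Q ≈ 25800 J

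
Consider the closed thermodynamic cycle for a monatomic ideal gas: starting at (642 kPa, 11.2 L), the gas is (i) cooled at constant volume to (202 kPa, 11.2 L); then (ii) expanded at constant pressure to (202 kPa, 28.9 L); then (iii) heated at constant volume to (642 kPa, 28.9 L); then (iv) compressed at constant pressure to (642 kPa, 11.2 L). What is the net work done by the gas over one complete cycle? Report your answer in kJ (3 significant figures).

Constant-volume legs do no work.
W(ii) = (202)(28.9 − 11.2) = 3575 J; W(iv) = (642)(11.2 − 28.9) = -11363 J.
W_net = 3575 − 11363 = -7788 J (the counter-clockwise enclosed area).

W_net ≈ -7.79 kJ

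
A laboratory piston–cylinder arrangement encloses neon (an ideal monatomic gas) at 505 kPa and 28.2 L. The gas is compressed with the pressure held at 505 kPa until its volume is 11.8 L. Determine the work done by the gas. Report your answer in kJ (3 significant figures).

W ≈ -8.28 kJ

Isobaric: W = P ΔV.
W = (505 kPa)(11.8 − 28.2 L) = (505)(-16.4) = -8282 J.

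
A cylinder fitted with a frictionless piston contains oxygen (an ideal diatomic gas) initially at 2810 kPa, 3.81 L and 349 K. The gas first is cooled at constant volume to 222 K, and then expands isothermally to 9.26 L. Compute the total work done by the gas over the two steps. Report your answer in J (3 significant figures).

W_total ≈ 6050 J

Step 1 (isochoric): W = 0 (constant volume).
After step 1: P = 1787 kPa (V unchanged).
Step 2 (isothermal): W = P₁V₁ ln(V₂/V₁) = (6810) ln(9.26/3.81) = 6048 J.
W_total = 0 + 6048 = 6048 J.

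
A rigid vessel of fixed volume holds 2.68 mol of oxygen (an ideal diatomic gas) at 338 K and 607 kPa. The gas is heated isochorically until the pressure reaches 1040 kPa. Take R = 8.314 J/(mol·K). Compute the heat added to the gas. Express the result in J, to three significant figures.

Q ≈ 13400 J

Constant volume ⇒ W = 0, so Q = ΔU = nCᵥΔT with Cᵥ = 5R/2 = 20.79 J/(mol·K).
At constant V, T₂/T₁ = P₂/P₁ ⇒ ΔT = T₁(P₂/P₁ − 1) = 338·(1040/607 − 1) = 241.1 K.
ΔU = (2.68)(20.79)(241.1) = 13431 J.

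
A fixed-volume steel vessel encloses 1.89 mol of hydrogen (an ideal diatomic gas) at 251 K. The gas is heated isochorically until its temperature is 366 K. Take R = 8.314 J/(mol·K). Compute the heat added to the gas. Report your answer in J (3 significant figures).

Q ≈ 4520 J

Constant volume ⇒ W = 0, so Q = ΔU = nCᵥΔT with Cᵥ = 5R/2 = 20.79 J/(mol·K).
ΔU = (1.89)(20.79)(366 − 251) = 4518 J.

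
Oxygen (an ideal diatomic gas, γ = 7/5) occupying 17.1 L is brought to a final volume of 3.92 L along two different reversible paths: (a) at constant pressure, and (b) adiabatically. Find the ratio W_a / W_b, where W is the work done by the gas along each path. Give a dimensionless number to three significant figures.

Path (a) isobaric: W = P₁(V₂ − V₁) → W_a/(P₁V₁) = -0.7708.
Path (b) adiabatic: W = P₁V₁(1 − (V₁/V₂)^(γ−1))/(γ−1) → W_b/(P₁V₁) = -2.006.
W_a / W_b = -0.7708 / -2.006 = 0.3842.

W_a / W_b ≈ 0.384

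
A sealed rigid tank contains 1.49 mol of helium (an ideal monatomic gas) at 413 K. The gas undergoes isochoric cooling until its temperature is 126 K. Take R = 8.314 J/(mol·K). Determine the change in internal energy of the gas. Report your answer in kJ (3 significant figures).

ΔU ≈ -5.33 kJ

Constant volume ⇒ W = 0, so Q = ΔU = nCᵥΔT with Cᵥ = 3R/2 = 12.47 J/(mol·K).
ΔU = (1.49)(12.47)(126 − 413) = -5333 J.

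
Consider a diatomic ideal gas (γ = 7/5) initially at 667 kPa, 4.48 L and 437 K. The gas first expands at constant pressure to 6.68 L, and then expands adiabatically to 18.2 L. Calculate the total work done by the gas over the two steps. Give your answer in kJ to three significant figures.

W_total ≈ 5.15 kJ

Step 1 (isobaric): W = PΔV = (667 kPa)(6.68 − 4.48 L) = 1467 J.
After step 1: P = 667 kPa, V = 6.68 L, T = 651.6 K.
Step 2 (adiabatic): W = (P₁V₁ − P₂V₂)/(γ−1) = (4456 − 2984)/0.4 = 3679 J.
W_total = 1467 + 3679 = 5147 J.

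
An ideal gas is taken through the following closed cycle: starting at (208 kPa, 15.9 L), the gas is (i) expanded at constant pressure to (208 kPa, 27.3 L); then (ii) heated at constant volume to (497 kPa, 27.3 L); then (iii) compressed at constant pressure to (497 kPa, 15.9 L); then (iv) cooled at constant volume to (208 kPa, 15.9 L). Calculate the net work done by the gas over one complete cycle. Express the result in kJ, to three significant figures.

W_net ≈ -3.29 kJ

Constant-volume legs do no work.
W(i) = (208)(27.3 − 15.9) = 2371 J; W(iii) = (497)(15.9 − 27.3) = -5666 J.
W_net = 2371 − 5666 = -3295 J (the counter-clockwise enclosed area).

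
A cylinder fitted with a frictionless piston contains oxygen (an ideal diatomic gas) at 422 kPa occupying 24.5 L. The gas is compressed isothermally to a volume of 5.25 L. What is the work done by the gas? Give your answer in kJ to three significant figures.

W ≈ -15.9 kJ

Isothermal: W = nRT ln(V₂/V₁) = P₁V₁ ln(V₂/V₁).
P₁V₁ = (422 kPa)(24.5 L) = 10339 J.
W = 10339 × ln(5.25/24.5) = 10339 × -1.54
W_by_gas = -15927 J.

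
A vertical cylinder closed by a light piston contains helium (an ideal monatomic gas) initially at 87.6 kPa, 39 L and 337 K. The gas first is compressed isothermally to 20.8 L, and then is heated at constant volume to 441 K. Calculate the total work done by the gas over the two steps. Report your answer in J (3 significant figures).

Step 1 (isothermal): W = P₁V₁ ln(V₂/V₁) = (3416) ln(20.8/39) = -2148 J.
Step 2 (isochoric): W = 0 (constant volume).
W_total = -2148 + 0 = -2148 J.

W_total ≈ -2150 J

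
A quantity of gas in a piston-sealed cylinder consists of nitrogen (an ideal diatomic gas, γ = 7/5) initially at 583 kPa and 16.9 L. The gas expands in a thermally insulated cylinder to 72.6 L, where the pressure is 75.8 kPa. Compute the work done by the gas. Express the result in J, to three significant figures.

Adiabatic: W = (P₁V₁ − P₂V₂)/(γ − 1) with γ = 7/5.
P₁V₁ = 9853 J, P₂V₂ = 5503 J.
W = (9853 − 5503) / 0.4 = 10874 J.

W ≈ 10900 J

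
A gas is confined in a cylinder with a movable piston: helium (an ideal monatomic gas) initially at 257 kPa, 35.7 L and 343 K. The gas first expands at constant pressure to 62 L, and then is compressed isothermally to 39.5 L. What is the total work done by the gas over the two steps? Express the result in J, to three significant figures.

W_total ≈ -424 J

Step 1 (isobaric): W = PΔV = (257 kPa)(62 − 35.7 L) = 6759 J.
After step 1: P = 257 kPa, V = 62 L, T = 595.7 K.
Step 2 (isothermal): W = P₁V₁ ln(V₂/V₁) = (15934) ln(39.5/62) = -7184 J.
W_total = 6759 − 7184 = -424.5 J.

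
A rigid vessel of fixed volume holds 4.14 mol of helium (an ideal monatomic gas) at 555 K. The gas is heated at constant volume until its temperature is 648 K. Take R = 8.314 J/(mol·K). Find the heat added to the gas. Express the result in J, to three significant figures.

Q ≈ 4800 J

Constant volume ⇒ W = 0, so Q = ΔU = nCᵥΔT with Cᵥ = 3R/2 = 12.47 J/(mol·K).
ΔU = (4.14)(12.47)(648 − 555) = 4802 J.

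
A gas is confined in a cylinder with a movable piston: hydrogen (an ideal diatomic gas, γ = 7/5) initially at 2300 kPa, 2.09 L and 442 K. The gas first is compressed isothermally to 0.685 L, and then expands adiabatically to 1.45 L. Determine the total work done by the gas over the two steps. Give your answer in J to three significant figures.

Step 1 (isothermal): W = P₁V₁ ln(V₂/V₁) = (4807) ln(0.685/2.09) = -5362 J.
After step 1: P = 7018 kPa, V = 0.685 L, T = 442 K.
Step 2 (adiabatic): W = (P₁V₁ − P₂V₂)/(γ−1) = (4807 − 3561)/0.4 = 3114 J.
W_total = -5362 + 3114 = -2248 J.

W_total ≈ -2250 J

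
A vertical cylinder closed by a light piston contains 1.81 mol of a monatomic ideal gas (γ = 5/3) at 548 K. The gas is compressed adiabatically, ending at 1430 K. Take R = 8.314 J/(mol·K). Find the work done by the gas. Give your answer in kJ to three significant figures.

W ≈ -19.9 kJ

Adiabatic ⇒ Q = 0, so W_by = −ΔU = nCᵥ(T₁ − T₂).
Cᵥ = 3R/2 = 12.47 J/(mol·K).
W = (1.81)(12.47)(548 − 1430) = -19909 J.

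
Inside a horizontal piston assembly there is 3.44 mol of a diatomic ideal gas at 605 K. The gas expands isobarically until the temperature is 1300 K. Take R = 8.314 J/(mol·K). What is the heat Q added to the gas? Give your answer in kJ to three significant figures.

Isobaric: W = nRΔT = (3.44)(8.314)(695) = 19877 J.
ΔU = nCᵥΔT with Cᵥ = 5R/2: ΔU = (3.44)(20.79)(695) = 49693 J.
Q = ΔU + W = 49693 + 19877 = 69570 J.

Q ≈ 69.6 kJ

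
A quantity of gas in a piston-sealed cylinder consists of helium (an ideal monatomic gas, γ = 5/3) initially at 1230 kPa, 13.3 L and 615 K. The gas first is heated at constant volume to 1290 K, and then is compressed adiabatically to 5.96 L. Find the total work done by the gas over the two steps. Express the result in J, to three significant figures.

Step 1 (isochoric): W = 0 (constant volume).
After step 1: P = 2580 kPa (V unchanged).
Step 2 (adiabatic): W = (P₁V₁ − P₂V₂)/(γ−1) = (34314 − 58597)/0.667 = -36424 J.
W_total = 0 − 36424 = -36424 J.

W_total ≈ -36400 J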